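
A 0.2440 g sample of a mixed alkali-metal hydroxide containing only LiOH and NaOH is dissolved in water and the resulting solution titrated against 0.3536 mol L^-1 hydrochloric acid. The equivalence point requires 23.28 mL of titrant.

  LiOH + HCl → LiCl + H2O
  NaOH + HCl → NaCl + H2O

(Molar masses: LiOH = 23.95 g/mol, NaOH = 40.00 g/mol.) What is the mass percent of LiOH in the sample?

n(HCl) = 0.02328 × 0.3536 = 8.232 × 10^-3 mol
Let x = n(LiOH), y = n(NaOH).
Titrant: 1x + 1y = 8.232 × 10^-3;  mass: 23.95x + 40.00y = 0.2440
Solving, x = 5.313 × 10^-3 mol, y = 2.919 × 10^-3 mol
mass of LiOH = 5.313 × 10^-3 × 23.95 = 0.1272 g
% LiOH = 0.1272 / 0.2440 × 100 = 52.15 %

52.15 %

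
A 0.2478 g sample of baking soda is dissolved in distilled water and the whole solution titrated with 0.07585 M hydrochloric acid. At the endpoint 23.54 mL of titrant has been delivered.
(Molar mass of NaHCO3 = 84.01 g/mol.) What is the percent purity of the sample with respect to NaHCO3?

60.53 %

NaHCO3 + HCl → NaCl + H2O + CO2
n(HCl) = 0.02354 L × 0.07585 mol/L = 1.786 × 10^-3 mol
n(NaHCO3) = 1.786 × 10^-3 mol (1:1 ratio)
mass of NaHCO3 = 1.786 × 10^-3 × 84.01 g/mol = 0.1500 g
% NaHCO3 = 0.1500 / 0.2478 × 100 = 60.53 %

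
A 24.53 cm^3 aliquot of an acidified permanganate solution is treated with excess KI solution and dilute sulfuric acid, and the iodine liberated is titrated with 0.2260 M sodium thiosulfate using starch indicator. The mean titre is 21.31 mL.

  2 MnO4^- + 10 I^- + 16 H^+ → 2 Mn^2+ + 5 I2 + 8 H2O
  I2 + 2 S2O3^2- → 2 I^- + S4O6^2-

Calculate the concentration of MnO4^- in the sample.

0.03927 M

n(S2O3^2-) = 0.02131 × 0.2260 = 4.816 × 10^-3 mol
n(I2) = n(S2O3^2-)/2 = 2.408 × 10^-3 mol
From the 2:5 ratio, n(MnO4^-) in the aliquot = 2/5 × 2.408 × 10^-3 = 9.632 × 10^-4 mol
[MnO4^-] = 9.632 × 10^-4 / 0.02453 = 0.03927 mol/L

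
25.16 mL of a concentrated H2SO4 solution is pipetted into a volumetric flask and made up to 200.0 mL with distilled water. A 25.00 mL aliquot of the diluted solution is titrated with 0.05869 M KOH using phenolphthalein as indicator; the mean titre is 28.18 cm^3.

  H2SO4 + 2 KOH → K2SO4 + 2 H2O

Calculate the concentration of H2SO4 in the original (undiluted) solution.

0.2629 M

n(KOH) = 0.02818 × 0.05869 = 1.654 × 10^-3 mol
From the 1:2 ratio, n(H2SO4) in the aliquot = 1/2 × 1.654 × 10^-3 = 8.269 × 10^-4 mol
[H2SO4]_dilute = 8.269 × 10^-4 / 0.02500 = 0.03308 mol/L
Dilution factor = 200.0 / 25.16 = 7.949
[H2SO4]_stock = 0.03308 × 7.949 = 0.2629 mol/L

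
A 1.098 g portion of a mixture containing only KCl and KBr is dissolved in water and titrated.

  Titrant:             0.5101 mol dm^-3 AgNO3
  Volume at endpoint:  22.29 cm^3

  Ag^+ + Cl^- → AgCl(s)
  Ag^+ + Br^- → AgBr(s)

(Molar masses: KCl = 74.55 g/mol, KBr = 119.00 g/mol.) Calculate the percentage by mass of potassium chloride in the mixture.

38.96 %

n(AgNO3) = 0.02229 × 0.5101 = 0.01137 mol
Let x = n(KCl), y = n(KBr).
Titrant: 1x + 1y = 0.01137;  mass: 74.55x + 119.00y = 1.098
Solving, x = 5.738 × 10^-3 mol, y = 5.632 × 10^-3 mol
mass of KCl = 5.738 × 10^-3 × 74.55 = 0.4278 g
% KCl = 0.4278 / 1.098 × 100 = 38.96 %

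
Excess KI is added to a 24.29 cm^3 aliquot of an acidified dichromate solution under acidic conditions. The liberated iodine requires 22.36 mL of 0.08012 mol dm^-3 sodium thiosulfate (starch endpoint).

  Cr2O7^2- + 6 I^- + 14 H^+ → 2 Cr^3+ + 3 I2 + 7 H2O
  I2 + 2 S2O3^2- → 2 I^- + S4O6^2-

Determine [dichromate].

0.01229 mol/L

n(S2O3^2-) = 0.02236 × 0.08012 = 1.791 × 10^-3 mol
n(I2) = n(S2O3^2-)/2 = 8.957 × 10^-4 mol
From the 1:3 ratio, n(Cr2O7^2-) in the aliquot = 1/3 × 8.957 × 10^-4 = 2.986 × 10^-4 mol
[Cr2O7^2-] = 2.986 × 10^-4 / 0.02429 = 0.01229 mol/L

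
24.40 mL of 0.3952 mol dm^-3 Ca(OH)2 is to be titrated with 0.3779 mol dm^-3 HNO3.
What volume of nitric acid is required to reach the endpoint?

51.03 mL

Ca(OH)2 + 2 HNO3 → Ca(NO3)2 + 2 H2O
n(Ca(OH)2) = 0.02440 L × 0.3952 mol/L = 9.643 × 10^-3 mol
From the 2:1 stoichiometry, n(HNO3) = 2/1 × 9.643 × 10^-3 = 0.01929 mol
V(HNO3) = 0.01929 mol / 0.3779 mol/L = 0.05103 L = 51.03 mL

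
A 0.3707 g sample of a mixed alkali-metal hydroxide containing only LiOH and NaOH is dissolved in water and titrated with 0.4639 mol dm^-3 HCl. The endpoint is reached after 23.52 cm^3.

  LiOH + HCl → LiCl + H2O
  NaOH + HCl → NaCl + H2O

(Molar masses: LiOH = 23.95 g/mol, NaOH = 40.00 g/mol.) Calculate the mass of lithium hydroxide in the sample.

n(HCl) = 0.02352 × 0.4639 = 0.01091 mol
Let x = n(LiOH), y = n(NaOH).
Titrant: 1x + 1y = 0.01091;  mass: 23.95x + 40.00y = 0.3707
Solving, x = 4.096 × 10^-3 mol, y = 6.815 × 10^-3 mol
mass of LiOH = 4.096 × 10^-3 × 23.95 = 0.09809 g

0.09809 g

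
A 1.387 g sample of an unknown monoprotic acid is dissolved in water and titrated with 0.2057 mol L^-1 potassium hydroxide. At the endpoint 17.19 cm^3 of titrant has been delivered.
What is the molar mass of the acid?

n(KOH) = 0.01719 L × 0.2057 mol/L = 3.536 × 10^-3 mol
n(HA) = 3.536 × 10^-3 mol (1:1 ratio)
M = m / n = 1.387 g / 3.536 × 10^-3 mol = 392.3 g/mol

392.3 g/mol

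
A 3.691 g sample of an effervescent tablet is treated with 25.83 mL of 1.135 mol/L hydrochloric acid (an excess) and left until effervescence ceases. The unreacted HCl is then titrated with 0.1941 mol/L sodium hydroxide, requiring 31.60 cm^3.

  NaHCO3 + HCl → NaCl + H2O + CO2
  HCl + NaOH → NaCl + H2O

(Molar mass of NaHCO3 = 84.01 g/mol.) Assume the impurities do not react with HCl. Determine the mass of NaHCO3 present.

n(HCl) added = 0.02583 × 1.135 = 0.02932 mol
n(NaOH) used in back-titration = 0.03160 × 0.1941 = 6.134 × 10^-3 mol
n(HCl) left over = 6.134 × 10^-3 mol (1:1 ratio)
n(HCl) consumed by analyte = 0.02932 − 6.134 × 10^-3 = 0.02318 mol
n(NaHCO3) = 0.02318 mol (1:1 ratio)
mass of NaHCO3 = 0.02318 × 84.01 = 1.948 g

1.948 g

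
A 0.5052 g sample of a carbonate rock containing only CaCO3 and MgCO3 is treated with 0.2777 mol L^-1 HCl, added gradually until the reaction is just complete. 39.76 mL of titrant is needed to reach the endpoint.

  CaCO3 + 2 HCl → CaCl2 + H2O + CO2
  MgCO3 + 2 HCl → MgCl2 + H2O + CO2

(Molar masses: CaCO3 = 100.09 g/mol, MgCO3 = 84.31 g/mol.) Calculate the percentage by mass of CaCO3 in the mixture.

n(HCl) = 0.03976 × 0.2777 = 0.01104 mol
Let x = n(CaCO3), y = n(MgCO3).
Titrant: 2x + 2y = 0.01104;  mass: 100.09x + 84.31y = 0.5052
Solving, x = 2.519 × 10^-3 mol, y = 3.002 × 10^-3 mol
mass of CaCO3 = 2.519 × 10^-3 × 100.09 = 0.2521 g
% CaCO3 = 0.2521 / 0.5052 × 100 = 49.91 %

49.91 %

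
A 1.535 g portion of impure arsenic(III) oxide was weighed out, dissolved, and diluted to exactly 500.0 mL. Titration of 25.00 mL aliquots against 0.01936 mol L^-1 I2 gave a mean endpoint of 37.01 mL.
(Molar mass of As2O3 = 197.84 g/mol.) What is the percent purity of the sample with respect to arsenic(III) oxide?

As2O3 + 2 I2 + 2 H2O → As2O5 + 4 HI
n(I2) per titration = 0.03701 × 0.01936 = 7.165 × 10^-4 mol
From the 1:2 ratio, n(As2O3) in each aliquot = 1/2 × 7.165 × 10^-4 = 3.583 × 10^-4 mol
n(As2O3) in the whole flask = 3.583 × 10^-4 × 500.0/25.00 = 7.165 × 10^-3 mol
mass of As2O3 = 7.165 × 10^-3 × 197.84 = 1.418 g
% As2O3 = 1.418 / 1.535 × 100 = 92.35 %

92.35 %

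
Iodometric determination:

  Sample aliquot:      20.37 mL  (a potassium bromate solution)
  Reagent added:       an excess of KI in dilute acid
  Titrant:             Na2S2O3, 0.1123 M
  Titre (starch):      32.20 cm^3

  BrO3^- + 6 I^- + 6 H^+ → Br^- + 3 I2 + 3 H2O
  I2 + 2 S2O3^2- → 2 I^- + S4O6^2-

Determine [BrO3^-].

0.02959 M

n(S2O3^2-) = 0.03220 × 0.1123 = 3.616 × 10^-3 mol
n(I2) = n(S2O3^2-)/2 = 1.808 × 10^-3 mol
From the 1:3 ratio, n(BrO3^-) in the aliquot = 1/3 × 1.808 × 10^-3 = 6.027 × 10^-4 mol
[BrO3^-] = 6.027 × 10^-4 / 0.02037 = 0.02959 mol/L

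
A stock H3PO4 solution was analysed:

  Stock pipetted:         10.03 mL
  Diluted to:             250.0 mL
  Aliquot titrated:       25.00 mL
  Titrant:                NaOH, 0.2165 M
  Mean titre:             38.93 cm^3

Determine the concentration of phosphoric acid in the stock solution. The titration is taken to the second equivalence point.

H3PO4 + 2 NaOH → Na2HPO4 + 2 H2O
n(NaOH) = 0.03893 × 0.2165 = 8.428 × 10^-3 mol
From the 1:2 ratio, n(H3PO4) in the aliquot = 1/2 × 8.428 × 10^-3 = 4.214 × 10^-3 mol
[H3PO4]_dilute = 4.214 × 10^-3 / 0.02500 = 0.1686 mol/L
Dilution factor = 250.0 / 10.03 = 24.93
[H3PO4]_stock = 0.1686 × 24.93 = 4.202 mol/L

4.202 M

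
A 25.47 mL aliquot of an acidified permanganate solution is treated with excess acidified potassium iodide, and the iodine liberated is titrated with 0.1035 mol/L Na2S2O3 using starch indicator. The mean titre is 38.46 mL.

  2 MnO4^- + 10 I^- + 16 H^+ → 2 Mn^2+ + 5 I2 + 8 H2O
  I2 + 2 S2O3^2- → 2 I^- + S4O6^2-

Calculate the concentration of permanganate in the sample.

n(S2O3^2-) = 0.03846 × 0.1035 = 3.981 × 10^-3 mol
n(I2) = n(S2O3^2-)/2 = 1.990 × 10^-3 mol
From the 2:5 ratio, n(MnO4^-) in the aliquot = 2/5 × 1.990 × 10^-3 = 7.961 × 10^-4 mol
[MnO4^-] = 7.961 × 10^-4 / 0.02547 = 0.03126 mol/L

0.03126 mol/L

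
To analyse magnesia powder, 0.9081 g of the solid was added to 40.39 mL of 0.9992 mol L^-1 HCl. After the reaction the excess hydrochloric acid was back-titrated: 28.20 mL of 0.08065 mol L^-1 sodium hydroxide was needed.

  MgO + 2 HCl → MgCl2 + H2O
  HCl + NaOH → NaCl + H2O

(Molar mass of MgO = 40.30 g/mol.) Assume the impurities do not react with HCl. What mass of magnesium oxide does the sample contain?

0.7674 g

n(HCl) added = 0.04039 × 0.9992 = 0.04036 mol
n(NaOH) used in back-titration = 0.02820 × 0.08065 = 2.274 × 10^-3 mol
n(HCl) left over = 2.274 × 10^-3 mol (1:1 ratio)
n(HCl) consumed by analyte = 0.04036 − 2.274 × 10^-3 = 0.03808 mol
From the 1:2 ratio, n(MgO) = 1/2 × 0.03808 = 0.01904 mol
mass of MgO = 0.01904 × 40.30 = 0.7674 g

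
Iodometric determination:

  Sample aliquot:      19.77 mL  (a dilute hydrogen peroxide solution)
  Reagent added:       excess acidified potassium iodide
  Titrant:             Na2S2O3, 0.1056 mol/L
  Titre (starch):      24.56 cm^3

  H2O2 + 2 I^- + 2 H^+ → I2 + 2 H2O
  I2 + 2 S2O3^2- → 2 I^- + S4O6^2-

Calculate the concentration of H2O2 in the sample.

0.06559 mol/L

n(S2O3^2-) = 0.02456 × 0.1056 = 2.594 × 10^-3 mol
n(I2) = n(S2O3^2-)/2 = 1.297 × 10^-3 mol
n(H2O2) in the aliquot = 1.297 × 10^-3 mol (1:1 ratio)
[H2O2] = 1.297 × 10^-3 / 0.01977 = 0.06559 mol/L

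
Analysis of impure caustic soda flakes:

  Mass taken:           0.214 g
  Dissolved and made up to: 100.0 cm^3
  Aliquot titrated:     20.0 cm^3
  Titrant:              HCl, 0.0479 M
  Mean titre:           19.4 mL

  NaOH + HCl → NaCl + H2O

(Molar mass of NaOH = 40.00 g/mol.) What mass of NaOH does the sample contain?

n(HCl) per titration = 0.0194 × 0.0479 = 9.29 × 10^-4 mol
n(NaOH) in each aliquot = 9.29 × 10^-4 mol (1:1 ratio)
n(NaOH) in the whole flask = 9.29 × 10^-4 × 100.0/20.0 = 4.65 × 10^-3 mol
mass of NaOH = 4.65 × 10^-3 × 40.00 = 0.186 g

0.186 g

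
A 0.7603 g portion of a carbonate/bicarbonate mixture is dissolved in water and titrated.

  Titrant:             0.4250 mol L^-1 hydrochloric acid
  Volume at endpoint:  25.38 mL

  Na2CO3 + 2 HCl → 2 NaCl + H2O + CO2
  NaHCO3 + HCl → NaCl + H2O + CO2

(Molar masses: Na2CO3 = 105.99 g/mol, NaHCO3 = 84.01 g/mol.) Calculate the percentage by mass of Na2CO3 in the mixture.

n(HCl) = 0.02538 × 0.4250 = 0.01079 mol
Let x = n(Na2CO3), y = n(NaHCO3).
Titrant: 2x + 1y = 0.01079;  mass: 105.99x + 84.01y = 0.7603
Solving, x = 2.352 × 10^-3 mol, y = 6.083 × 10^-3 mol
mass of Na2CO3 = 2.352 × 10^-3 × 105.99 = 0.2493 g
% Na2CO3 = 0.2493 / 0.7603 × 100 = 32.78 %

32.78 %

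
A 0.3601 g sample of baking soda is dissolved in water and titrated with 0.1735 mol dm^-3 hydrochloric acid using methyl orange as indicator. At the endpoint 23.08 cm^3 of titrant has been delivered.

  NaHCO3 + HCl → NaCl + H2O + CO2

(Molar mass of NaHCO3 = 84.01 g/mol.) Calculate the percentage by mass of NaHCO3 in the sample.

n(HCl) = 0.02308 L × 0.1735 mol/L = 4.004 × 10^-3 mol
n(NaHCO3) = 4.004 × 10^-3 mol (1:1 ratio)
mass of NaHCO3 = 4.004 × 10^-3 × 84.01 g/mol = 0.3364 g
% NaHCO3 = 0.3364 / 0.3601 × 100 = 93.42 %

93.42 %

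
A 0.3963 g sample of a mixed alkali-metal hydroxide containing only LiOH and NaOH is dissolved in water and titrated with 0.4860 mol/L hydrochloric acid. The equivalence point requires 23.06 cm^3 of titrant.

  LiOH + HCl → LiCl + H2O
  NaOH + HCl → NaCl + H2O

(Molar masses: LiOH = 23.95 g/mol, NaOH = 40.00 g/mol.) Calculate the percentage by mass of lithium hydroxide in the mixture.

n(HCl) = 0.02306 × 0.4860 = 0.01121 mol
Let x = n(LiOH), y = n(NaOH).
Titrant: 1x + 1y = 0.01121;  mass: 23.95x + 40.00y = 0.3963
Solving, x = 3.239 × 10^-3 mol, y = 7.968 × 10^-3 mol
mass of LiOH = 3.239 × 10^-3 × 23.95 = 0.07757 g
% LiOH = 0.07757 / 0.3963 × 100 = 19.57 %

19.57 %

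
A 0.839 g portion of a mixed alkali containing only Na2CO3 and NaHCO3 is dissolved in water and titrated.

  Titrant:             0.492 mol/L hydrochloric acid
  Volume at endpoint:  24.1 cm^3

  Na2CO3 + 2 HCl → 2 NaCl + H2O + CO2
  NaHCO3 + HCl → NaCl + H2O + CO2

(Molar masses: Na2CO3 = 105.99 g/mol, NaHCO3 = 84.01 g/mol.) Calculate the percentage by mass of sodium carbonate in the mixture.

n(HCl) = 0.0241 × 0.492 = 0.0119 mol
Let x = n(Na2CO3), y = n(NaHCO3).
Titrant: 2x + 1y = 0.0119;  mass: 105.99x + 84.01y = 0.839
Solving, x = 2.53 × 10^-3 mol, y = 6.79 × 10^-3 mol
mass of Na2CO3 = 2.53 × 10^-3 × 105.99 = 0.268 g
% Na2CO3 = 0.268 / 0.839 × 100 = 32.0 %

32.0 %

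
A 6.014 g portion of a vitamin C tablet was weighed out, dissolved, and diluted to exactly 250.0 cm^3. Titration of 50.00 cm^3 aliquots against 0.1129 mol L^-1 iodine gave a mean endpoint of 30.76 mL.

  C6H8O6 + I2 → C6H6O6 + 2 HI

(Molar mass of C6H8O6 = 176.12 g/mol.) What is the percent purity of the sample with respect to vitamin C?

50.85 %

n(I2) per titration = 0.03076 × 0.1129 = 3.473 × 10^-3 mol
n(C6H8O6) in each aliquot = 3.473 × 10^-3 mol (1:1 ratio)
n(C6H8O6) in the whole flask = 3.473 × 10^-3 × 250.0/50.00 = 0.01736 mol
mass of C6H8O6 = 0.01736 × 176.12 = 3.058 g
% C6H8O6 = 3.058 / 6.014 × 100 = 50.85 %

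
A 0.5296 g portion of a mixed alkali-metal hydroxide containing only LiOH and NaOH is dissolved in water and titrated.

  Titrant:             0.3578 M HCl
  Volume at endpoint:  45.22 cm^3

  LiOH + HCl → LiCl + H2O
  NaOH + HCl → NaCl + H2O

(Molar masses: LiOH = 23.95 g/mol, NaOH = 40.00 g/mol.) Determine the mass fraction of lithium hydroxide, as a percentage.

33.13 %

n(HCl) = 0.04522 × 0.3578 = 0.01618 mol
Let x = n(LiOH), y = n(NaOH).
Titrant: 1x + 1y = 0.01618;  mass: 23.95x + 40.00y = 0.5296
Solving, x = 7.326 × 10^-3 mol, y = 8.853 × 10^-3 mol
mass of LiOH = 7.326 × 10^-3 × 23.95 = 0.1755 g
% LiOH = 0.1755 / 0.5296 × 100 = 33.13 %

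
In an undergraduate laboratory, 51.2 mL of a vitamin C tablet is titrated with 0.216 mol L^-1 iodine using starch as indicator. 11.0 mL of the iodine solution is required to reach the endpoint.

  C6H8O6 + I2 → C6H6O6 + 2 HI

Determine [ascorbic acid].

n(I2) = 0.0110 L × 0.216 mol/L = 2.38 × 10^-3 mol
n(C6H8O6) = 2.38 × 10^-3 mol (1:1 mole ratio)
[C6H8O6] = 2.38 × 10^-3 mol / 0.0512 L = 0.0464 mol/L

0.0464 mol/L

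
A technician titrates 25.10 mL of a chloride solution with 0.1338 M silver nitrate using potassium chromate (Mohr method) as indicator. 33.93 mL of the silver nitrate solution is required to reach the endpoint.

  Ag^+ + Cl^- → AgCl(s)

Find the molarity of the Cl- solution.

n(AgNO3) = 0.03393 L × 0.1338 mol/L = 4.540 × 10^-3 mol
n(Cl-) = 4.540 × 10^-3 mol (1:1 mole ratio)
[Cl-] = 4.540 × 10^-3 mol / 0.02510 L = 0.1809 mol/L

0.1809 M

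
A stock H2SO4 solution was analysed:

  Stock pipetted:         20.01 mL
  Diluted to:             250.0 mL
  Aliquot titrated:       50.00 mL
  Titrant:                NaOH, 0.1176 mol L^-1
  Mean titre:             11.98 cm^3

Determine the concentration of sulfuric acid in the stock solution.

0.1760 mol/L

H2SO4 + 2 NaOH → Na2SO4 + 2 H2O
n(NaOH) = 0.01198 × 0.1176 = 1.409 × 10^-3 mol
From the 1:2 ratio, n(H2SO4) in the aliquot = 1/2 × 1.409 × 10^-3 = 7.044 × 10^-4 mol
[H2SO4]_dilute = 7.044 × 10^-4 / 0.05000 = 0.01409 mol/L
Dilution factor = 250.0 / 20.01 = 12.49
[H2SO4]_stock = 0.01409 × 12.49 = 0.1760 mol/L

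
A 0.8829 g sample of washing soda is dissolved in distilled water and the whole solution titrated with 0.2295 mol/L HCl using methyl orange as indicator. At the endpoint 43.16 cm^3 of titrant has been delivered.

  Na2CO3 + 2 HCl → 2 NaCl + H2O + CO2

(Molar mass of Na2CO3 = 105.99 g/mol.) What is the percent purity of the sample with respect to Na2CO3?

59.45 %

n(HCl) = 0.04316 L × 0.2295 mol/L = 9.905 × 10^-3 mol
From the 1:2 ratio, n(Na2CO3) = 1/2 × 9.905 × 10^-3 = 4.953 × 10^-3 mol
mass of Na2CO3 = 4.953 × 10^-3 × 105.99 g/mol = 0.5249 g
% Na2CO3 = 0.5249 / 0.8829 × 100 = 59.45 %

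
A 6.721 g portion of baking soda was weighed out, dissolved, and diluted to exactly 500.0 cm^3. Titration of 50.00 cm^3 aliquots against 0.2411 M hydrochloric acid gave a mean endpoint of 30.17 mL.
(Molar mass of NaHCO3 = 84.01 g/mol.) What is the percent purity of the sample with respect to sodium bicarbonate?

90.92 %

NaHCO3 + HCl → NaCl + H2O + CO2
n(HCl) per titration = 0.03017 × 0.2411 = 7.274 × 10^-3 mol
n(NaHCO3) in each aliquot = 7.274 × 10^-3 mol (1:1 ratio)
n(NaHCO3) in the whole flask = 7.274 × 10^-3 × 500.0/50.00 = 0.07274 mol
mass of NaHCO3 = 0.07274 × 84.01 = 6.111 g
% NaHCO3 = 6.111 / 6.721 × 100 = 90.92 %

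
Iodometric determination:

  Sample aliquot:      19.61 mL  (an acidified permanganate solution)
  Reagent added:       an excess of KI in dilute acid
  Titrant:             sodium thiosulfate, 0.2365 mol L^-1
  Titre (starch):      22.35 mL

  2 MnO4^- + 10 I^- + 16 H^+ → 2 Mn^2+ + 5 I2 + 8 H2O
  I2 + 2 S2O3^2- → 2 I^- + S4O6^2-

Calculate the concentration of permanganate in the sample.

n(S2O3^2-) = 0.02235 × 0.2365 = 5.286 × 10^-3 mol
n(I2) = n(S2O3^2-)/2 = 2.643 × 10^-3 mol
From the 2:5 ratio, n(MnO4^-) in the aliquot = 2/5 × 2.643 × 10^-3 = 1.057 × 10^-3 mol
[MnO4^-] = 1.057 × 10^-3 / 0.01961 = 0.05391 mol/L

0.05391 mol/L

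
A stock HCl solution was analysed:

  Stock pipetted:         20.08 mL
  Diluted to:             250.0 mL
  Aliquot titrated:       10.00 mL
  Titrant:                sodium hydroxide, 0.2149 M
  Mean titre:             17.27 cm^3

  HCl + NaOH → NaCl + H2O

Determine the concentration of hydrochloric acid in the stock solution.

4.621 M

n(NaOH) = 0.01727 × 0.2149 = 3.711 × 10^-3 mol
n(HCl) in the aliquot = 3.711 × 10^-3 mol (1:1 ratio)
[HCl]_dilute = 3.711 × 10^-3 / 0.01000 = 0.3711 mol/L
Dilution factor = 250.0 / 20.08 = 12.45
[HCl]_stock = 0.3711 × 12.45 = 4.621 mol/L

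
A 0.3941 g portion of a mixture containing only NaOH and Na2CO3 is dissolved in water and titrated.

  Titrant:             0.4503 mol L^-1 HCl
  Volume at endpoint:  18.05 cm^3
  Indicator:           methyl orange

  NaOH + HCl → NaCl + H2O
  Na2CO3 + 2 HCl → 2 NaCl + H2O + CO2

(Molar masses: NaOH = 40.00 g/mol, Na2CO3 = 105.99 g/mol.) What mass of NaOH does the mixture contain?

0.1128 g

n(HCl) = 0.01805 × 0.4503 = 8.128 × 10^-3 mol
Let x = n(NaOH), y = n(Na2CO3).
Titrant: 1x + 2y = 8.128 × 10^-3;  mass: 40.00x + 105.99y = 0.3941
Solving, x = 2.819 × 10^-3 mol, y = 2.654 × 10^-3 mol
mass of NaOH = 2.819 × 10^-3 × 40.00 = 0.1128 g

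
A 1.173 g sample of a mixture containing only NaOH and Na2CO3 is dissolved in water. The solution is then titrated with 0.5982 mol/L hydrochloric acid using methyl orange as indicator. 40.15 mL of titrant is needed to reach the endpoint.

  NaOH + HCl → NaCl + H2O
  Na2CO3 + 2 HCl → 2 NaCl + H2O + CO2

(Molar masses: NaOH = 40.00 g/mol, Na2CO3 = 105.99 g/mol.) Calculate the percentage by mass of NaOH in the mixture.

n(HCl) = 0.04015 × 0.5982 = 0.02402 mol
Let x = n(NaOH), y = n(Na2CO3).
Titrant: 1x + 2y = 0.02402;  mass: 40.00x + 105.99y = 1.173
Solving, x = 7.681 × 10^-3 mol, y = 8.168 × 10^-3 mol
mass of NaOH = 7.681 × 10^-3 × 40.00 = 0.3073 g
% NaOH = 0.3073 / 1.173 × 100 = 26.19 %

26.19 %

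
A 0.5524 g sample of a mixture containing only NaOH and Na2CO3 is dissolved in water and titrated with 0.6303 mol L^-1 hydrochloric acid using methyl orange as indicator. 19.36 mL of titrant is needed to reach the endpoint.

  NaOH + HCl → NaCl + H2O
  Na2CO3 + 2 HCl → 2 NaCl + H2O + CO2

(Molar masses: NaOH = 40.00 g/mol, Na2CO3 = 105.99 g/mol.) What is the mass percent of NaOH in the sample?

n(HCl) = 0.01936 × 0.6303 = 0.01220 mol
Let x = n(NaOH), y = n(Na2CO3).
Titrant: 1x + 2y = 0.01220;  mass: 40.00x + 105.99y = 0.5524
Solving, x = 7.255 × 10^-3 mol, y = 2.474 × 10^-3 mol
mass of NaOH = 7.255 × 10^-3 × 40.00 = 0.2902 g
% NaOH = 0.2902 / 0.5524 × 100 = 52.53 %

52.53 %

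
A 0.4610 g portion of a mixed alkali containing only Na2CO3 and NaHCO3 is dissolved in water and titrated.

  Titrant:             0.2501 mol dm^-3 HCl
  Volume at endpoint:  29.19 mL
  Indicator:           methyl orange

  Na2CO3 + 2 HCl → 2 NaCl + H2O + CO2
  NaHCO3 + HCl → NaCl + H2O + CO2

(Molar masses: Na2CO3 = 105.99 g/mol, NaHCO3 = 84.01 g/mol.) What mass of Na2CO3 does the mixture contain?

n(HCl) = 0.02919 × 0.2501 = 7.300 × 10^-3 mol
Let x = n(Na2CO3), y = n(NaHCO3).
Titrant: 2x + 1y = 7.300 × 10^-3;  mass: 105.99x + 84.01y = 0.4610
Solving, x = 2.455 × 10^-3 mol, y = 2.390 × 10^-3 mol
mass of Na2CO3 = 2.455 × 10^-3 × 105.99 = 0.2602 g

0.2602 g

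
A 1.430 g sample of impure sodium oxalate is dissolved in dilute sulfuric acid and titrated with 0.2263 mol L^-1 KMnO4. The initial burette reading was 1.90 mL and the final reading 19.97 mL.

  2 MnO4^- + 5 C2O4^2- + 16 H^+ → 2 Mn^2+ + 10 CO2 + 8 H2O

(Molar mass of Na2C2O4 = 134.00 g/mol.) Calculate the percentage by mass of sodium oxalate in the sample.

95.80 %

n(KMnO4) = 0.01807 L × 0.2263 mol/L = 4.089 × 10^-3 mol
From the 5:2 ratio, n(Na2C2O4) = 5/2 × 4.089 × 10^-3 = 0.01022 mol
mass of Na2C2O4 = 0.01022 × 134.00 g/mol = 1.370 g
% Na2C2O4 = 1.370 / 1.430 × 100 = 95.80 %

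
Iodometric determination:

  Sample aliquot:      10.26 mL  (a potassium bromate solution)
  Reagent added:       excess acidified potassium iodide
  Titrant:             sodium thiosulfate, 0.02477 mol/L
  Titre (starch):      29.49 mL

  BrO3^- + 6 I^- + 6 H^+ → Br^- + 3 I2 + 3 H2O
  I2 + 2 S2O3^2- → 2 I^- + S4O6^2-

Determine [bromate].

n(S2O3^2-) = 0.02949 × 0.02477 = 7.305 × 10^-4 mol
n(I2) = n(S2O3^2-)/2 = 3.652 × 10^-4 mol
From the 1:3 ratio, n(BrO3^-) in the aliquot = 1/3 × 3.652 × 10^-4 = 1.217 × 10^-4 mol
[BrO3^-] = 1.217 × 10^-4 / 0.01026 = 0.01187 mol/L

0.01187 mol/L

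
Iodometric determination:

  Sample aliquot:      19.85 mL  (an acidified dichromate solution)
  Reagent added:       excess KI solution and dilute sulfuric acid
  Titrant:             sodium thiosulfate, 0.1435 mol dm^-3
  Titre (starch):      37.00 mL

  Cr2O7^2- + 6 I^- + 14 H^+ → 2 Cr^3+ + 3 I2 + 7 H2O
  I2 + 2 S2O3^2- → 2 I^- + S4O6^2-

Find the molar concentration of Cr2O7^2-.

0.04458 mol/L

n(S2O3^2-) = 0.03700 × 0.1435 = 5.309 × 10^-3 mol
n(I2) = n(S2O3^2-)/2 = 2.655 × 10^-3 mol
From the 1:3 ratio, n(Cr2O7^2-) in the aliquot = 1/3 × 2.655 × 10^-3 = 8.849 × 10^-4 mol
[Cr2O7^2-] = 8.849 × 10^-4 / 0.01985 = 0.04458 mol/L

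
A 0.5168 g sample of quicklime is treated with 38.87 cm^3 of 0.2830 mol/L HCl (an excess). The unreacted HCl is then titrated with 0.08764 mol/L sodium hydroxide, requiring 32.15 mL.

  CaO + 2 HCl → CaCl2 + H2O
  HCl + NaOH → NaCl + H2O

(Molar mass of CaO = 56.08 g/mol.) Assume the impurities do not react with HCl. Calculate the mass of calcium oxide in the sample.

n(HCl) added = 0.03887 × 0.2830 = 0.01100 mol
n(NaOH) used in back-titration = 0.03215 × 0.08764 = 2.818 × 10^-3 mol
n(HCl) left over = 2.818 × 10^-3 mol (1:1 ratio)
n(HCl) consumed by analyte = 0.01100 − 2.818 × 10^-3 = 8.183 × 10^-3 mol
From the 1:2 ratio, n(CaO) = 1/2 × 8.183 × 10^-3 = 4.091 × 10^-3 mol
mass of CaO = 4.091 × 10^-3 × 56.08 = 0.2294 g

0.2294 g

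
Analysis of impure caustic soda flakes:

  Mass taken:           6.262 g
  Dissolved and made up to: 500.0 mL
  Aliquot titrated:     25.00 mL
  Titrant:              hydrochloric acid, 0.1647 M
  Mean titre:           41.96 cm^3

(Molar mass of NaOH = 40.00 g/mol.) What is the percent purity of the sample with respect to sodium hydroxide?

88.29 %

NaOH + HCl → NaCl + H2O
n(HCl) per titration = 0.04196 × 0.1647 = 6.911 × 10^-3 mol
n(NaOH) in each aliquot = 6.911 × 10^-3 mol (1:1 ratio)
n(NaOH) in the whole flask = 6.911 × 10^-3 × 500.0/25.00 = 0.1382 mol
mass of NaOH = 0.1382 × 40.00 = 5.529 g
% NaOH = 5.529 / 6.262 × 100 = 88.29 %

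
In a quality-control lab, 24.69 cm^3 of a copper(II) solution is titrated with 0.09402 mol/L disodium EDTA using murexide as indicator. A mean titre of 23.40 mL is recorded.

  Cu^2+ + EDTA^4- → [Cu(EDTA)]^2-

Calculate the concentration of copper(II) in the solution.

0.08911 mol/L

n(EDTA) = 0.02340 L × 0.09402 mol/L = 2.200 × 10^-3 mol
n(Cu2+) = 2.200 × 10^-3 mol (1:1 mole ratio)
[Cu2+] = 2.200 × 10^-3 mol / 0.02469 L = 0.08911 mol/L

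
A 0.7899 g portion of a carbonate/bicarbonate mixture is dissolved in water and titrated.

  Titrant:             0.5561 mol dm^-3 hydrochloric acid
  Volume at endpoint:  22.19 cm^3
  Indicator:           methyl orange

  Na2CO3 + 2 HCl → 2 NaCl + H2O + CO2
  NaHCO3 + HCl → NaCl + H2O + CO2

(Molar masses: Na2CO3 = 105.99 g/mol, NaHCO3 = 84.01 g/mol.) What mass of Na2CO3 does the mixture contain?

0.4217 g

n(HCl) = 0.02219 × 0.5561 = 0.01234 mol
Let x = n(Na2CO3), y = n(NaHCO3).
Titrant: 2x + 1y = 0.01234;  mass: 105.99x + 84.01y = 0.7899
Solving, x = 3.978 × 10^-3 mol, y = 4.383 × 10^-3 mol
mass of Na2CO3 = 3.978 × 10^-3 × 105.99 = 0.4217 g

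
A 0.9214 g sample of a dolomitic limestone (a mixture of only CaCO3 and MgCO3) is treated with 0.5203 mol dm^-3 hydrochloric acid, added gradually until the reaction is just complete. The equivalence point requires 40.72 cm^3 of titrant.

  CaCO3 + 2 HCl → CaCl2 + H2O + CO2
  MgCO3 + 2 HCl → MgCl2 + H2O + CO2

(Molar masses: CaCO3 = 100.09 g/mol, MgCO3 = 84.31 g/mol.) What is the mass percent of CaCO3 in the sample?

19.47 %

n(HCl) = 0.04072 × 0.5203 = 0.02119 mol
Let x = n(CaCO3), y = n(MgCO3).
Titrant: 2x + 2y = 0.02119;  mass: 100.09x + 84.31y = 0.9214
Solving, x = 1.792 × 10^-3 mol, y = 8.801 × 10^-3 mol
mass of CaCO3 = 1.792 × 10^-3 × 100.09 = 0.1794 g
% CaCO3 = 0.1794 / 0.9214 × 100 = 19.47 %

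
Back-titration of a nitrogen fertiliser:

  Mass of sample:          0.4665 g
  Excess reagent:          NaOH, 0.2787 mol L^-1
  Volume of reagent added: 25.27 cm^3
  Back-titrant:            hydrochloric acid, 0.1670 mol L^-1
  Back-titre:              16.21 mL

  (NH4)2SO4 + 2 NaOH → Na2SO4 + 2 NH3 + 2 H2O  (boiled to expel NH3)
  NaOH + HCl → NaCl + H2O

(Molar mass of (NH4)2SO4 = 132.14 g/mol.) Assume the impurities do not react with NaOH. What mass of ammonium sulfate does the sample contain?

0.2865 g

n(NaOH) added = 0.02527 × 0.2787 = 7.043 × 10^-3 mol
n(HCl) used in back-titration = 0.01621 × 0.1670 = 2.707 × 10^-3 mol
n(NaOH) left over = 2.707 × 10^-3 mol (1:1 ratio)
n(NaOH) consumed by analyte = 7.043 × 10^-3 − 2.707 × 10^-3 = 4.336 × 10^-3 mol
From the 1:2 ratio, n((NH4)2SO4) = 1/2 × 4.336 × 10^-3 = 2.168 × 10^-3 mol
mass of (NH4)2SO4 = 2.168 × 10^-3 × 132.14 = 0.2865 g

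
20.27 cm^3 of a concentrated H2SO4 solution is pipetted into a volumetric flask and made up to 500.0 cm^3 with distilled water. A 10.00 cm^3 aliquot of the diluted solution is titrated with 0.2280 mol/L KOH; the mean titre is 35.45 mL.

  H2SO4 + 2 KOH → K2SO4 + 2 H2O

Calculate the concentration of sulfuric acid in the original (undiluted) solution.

9.969 mol/L

n(KOH) = 0.03545 × 0.2280 = 8.083 × 10^-3 mol
From the 1:2 ratio, n(H2SO4) in the aliquot = 1/2 × 8.083 × 10^-3 = 4.041 × 10^-3 mol
[H2SO4]_dilute = 4.041 × 10^-3 / 0.01000 = 0.4041 mol/L
Dilution factor = 500.0 / 20.27 = 24.67
[H2SO4]_stock = 0.4041 × 24.67 = 9.969 mol/L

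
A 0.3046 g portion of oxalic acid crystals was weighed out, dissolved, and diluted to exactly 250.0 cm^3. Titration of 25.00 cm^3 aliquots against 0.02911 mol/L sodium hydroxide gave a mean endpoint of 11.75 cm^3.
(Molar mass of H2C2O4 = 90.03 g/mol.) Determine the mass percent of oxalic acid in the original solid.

50.55 %

H2C2O4 + 2 NaOH → Na2C2O4 + 2 H2O
n(NaOH) per titration = 0.01175 × 0.02911 = 3.420 × 10^-4 mol
From the 1:2 ratio, n(H2C2O4) in each aliquot = 1/2 × 3.420 × 10^-4 = 1.710 × 10^-4 mol
n(H2C2O4) in the whole flask = 1.710 × 10^-4 × 250.0/25.00 = 1.710 × 10^-3 mol
mass of H2C2O4 = 1.710 × 10^-3 × 90.03 = 0.1540 g
% H2C2O4 = 0.1540 / 0.3046 × 100 = 50.55 %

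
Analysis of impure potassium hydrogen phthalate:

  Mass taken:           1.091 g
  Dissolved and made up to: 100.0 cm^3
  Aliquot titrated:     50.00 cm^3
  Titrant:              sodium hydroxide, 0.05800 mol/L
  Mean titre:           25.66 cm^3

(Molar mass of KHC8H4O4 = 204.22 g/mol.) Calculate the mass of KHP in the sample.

KHC8H4O4 + NaOH → KNaC8H4O4 + H2O
n(NaOH) per titration = 0.02566 × 0.05800 = 1.488 × 10^-3 mol
n(KHC8H4O4) in each aliquot = 1.488 × 10^-3 mol (1:1 ratio)
n(KHC8H4O4) in the whole flask = 1.488 × 10^-3 × 100.0/50.00 = 2.977 × 10^-3 mol
mass of KHC8H4O4 = 2.977 × 10^-3 × 204.22 = 0.6079 g

0.6079 g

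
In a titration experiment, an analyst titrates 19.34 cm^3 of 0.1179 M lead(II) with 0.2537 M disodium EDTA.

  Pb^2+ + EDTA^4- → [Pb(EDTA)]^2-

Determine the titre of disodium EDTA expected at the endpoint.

n(Pb2+) = 0.01934 L × 0.1179 mol/L = 2.280 × 10^-3 mol
n(EDTA) = 2.280 × 10^-3 mol (1:1 stoichiometry)
V(EDTA) = 2.280 × 10^-3 mol / 0.2537 mol/L = 0.008988 L = 8.988 mL

8.988 mL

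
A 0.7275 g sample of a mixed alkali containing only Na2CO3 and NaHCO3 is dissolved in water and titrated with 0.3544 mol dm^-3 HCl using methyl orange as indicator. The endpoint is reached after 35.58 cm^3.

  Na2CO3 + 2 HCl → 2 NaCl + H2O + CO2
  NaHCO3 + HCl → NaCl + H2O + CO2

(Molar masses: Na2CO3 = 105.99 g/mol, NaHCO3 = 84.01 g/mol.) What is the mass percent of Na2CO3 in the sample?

77.94 %

n(HCl) = 0.03558 × 0.3544 = 0.01261 mol
Let x = n(Na2CO3), y = n(NaHCO3).
Titrant: 2x + 1y = 0.01261;  mass: 105.99x + 84.01y = 0.7275
Solving, x = 5.349 × 10^-3 mol, y = 1.911 × 10^-3 mol
mass of Na2CO3 = 5.349 × 10^-3 × 105.99 = 0.5670 g
% Na2CO3 = 0.5670 / 0.7275 × 100 = 77.94 %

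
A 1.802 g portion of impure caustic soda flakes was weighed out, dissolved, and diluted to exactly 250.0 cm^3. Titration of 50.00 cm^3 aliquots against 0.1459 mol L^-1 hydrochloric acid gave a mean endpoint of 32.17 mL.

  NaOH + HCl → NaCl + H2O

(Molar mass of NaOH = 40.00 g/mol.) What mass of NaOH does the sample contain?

0.9387 g

n(HCl) per titration = 0.03217 × 0.1459 = 4.694 × 10^-3 mol
n(NaOH) in each aliquot = 4.694 × 10^-3 mol (1:1 ratio)
n(NaOH) in the whole flask = 4.694 × 10^-3 × 250.0/50.00 = 0.02347 mol
mass of NaOH = 0.02347 × 40.00 = 0.9387 g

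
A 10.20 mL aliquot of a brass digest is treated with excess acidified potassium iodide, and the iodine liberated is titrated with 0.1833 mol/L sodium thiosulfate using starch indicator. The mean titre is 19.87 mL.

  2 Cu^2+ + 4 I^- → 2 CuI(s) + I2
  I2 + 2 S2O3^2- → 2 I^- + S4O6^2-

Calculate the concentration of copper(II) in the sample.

0.3571 mol/L

n(S2O3^2-) = 0.01987 × 0.1833 = 3.642 × 10^-3 mol
n(I2) = n(S2O3^2-)/2 = 1.821 × 10^-3 mol
From the 2:1 ratio, n(Cu2+) in the aliquot = 2/1 × 1.821 × 10^-3 = 3.642 × 10^-3 mol
[Cu2+] = 3.642 × 10^-3 / 0.01020 = 0.3571 mol/L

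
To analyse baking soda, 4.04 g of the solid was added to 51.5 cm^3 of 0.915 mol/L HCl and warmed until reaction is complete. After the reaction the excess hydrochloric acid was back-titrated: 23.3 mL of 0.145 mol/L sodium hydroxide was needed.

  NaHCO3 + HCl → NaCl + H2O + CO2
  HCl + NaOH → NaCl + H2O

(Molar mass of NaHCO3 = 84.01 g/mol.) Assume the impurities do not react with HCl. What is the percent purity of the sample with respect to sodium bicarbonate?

n(HCl) added = 0.0515 × 0.915 = 0.0471 mol
n(NaOH) used in back-titration = 0.0233 × 0.145 = 3.38 × 10^-3 mol
n(HCl) left over = 3.38 × 10^-3 mol (1:1 ratio)
n(HCl) consumed by analyte = 0.0471 − 3.38 × 10^-3 = 0.0437 mol
n(NaHCO3) = 0.0437 mol (1:1 ratio)
mass of NaHCO3 = 0.0437 × 84.01 = 3.67 g
% NaHCO3 = 3.67 / 4.04 × 100 = 91.0 %

91.0 %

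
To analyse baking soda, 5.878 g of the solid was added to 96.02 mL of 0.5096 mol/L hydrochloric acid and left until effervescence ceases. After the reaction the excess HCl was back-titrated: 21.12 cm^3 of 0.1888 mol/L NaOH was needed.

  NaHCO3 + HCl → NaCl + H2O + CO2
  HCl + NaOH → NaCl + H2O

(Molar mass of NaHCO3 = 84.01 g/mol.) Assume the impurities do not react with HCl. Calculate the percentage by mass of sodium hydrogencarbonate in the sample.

64.24 %

n(HCl) added = 0.09602 × 0.5096 = 0.04893 mol
n(NaOH) used in back-titration = 0.02112 × 0.1888 = 3.987 × 10^-3 mol
n(HCl) left over = 3.987 × 10^-3 mol (1:1 ratio)
n(HCl) consumed by analyte = 0.04893 − 3.987 × 10^-3 = 0.04494 mol
n(NaHCO3) = 0.04494 mol (1:1 ratio)
mass of NaHCO3 = 0.04494 × 84.01 = 3.776 g
% NaHCO3 = 3.776 / 5.878 × 100 = 64.24 %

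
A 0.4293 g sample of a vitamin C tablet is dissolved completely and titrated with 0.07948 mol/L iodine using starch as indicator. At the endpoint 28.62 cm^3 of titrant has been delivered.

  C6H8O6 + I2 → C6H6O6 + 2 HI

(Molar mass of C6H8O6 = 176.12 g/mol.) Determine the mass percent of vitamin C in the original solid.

n(I2) = 0.02862 L × 0.07948 mol/L = 2.275 × 10^-3 mol
n(C6H8O6) = 2.275 × 10^-3 mol (1:1 ratio)
mass of C6H8O6 = 2.275 × 10^-3 × 176.12 g/mol = 0.4006 g
% C6H8O6 = 0.4006 / 0.4293 × 100 = 93.32 %

93.32 %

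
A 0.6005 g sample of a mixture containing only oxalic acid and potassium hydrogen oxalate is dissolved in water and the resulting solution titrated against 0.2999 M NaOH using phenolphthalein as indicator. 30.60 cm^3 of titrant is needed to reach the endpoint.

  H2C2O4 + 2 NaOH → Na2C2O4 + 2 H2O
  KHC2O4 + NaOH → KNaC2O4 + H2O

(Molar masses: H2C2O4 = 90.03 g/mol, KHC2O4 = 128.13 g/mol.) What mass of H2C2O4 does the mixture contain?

0.3116 g

n(NaOH) = 0.03060 × 0.2999 = 9.177 × 10^-3 mol
Let x = n(H2C2O4), y = n(KHC2O4).
Titrant: 2x + 1y = 9.177 × 10^-3;  mass: 90.03x + 128.13y = 0.6005
Solving, x = 3.461 × 10^-3 mol, y = 2.255 × 10^-3 mol
mass of H2C2O4 = 3.461 × 10^-3 × 90.03 = 0.3116 g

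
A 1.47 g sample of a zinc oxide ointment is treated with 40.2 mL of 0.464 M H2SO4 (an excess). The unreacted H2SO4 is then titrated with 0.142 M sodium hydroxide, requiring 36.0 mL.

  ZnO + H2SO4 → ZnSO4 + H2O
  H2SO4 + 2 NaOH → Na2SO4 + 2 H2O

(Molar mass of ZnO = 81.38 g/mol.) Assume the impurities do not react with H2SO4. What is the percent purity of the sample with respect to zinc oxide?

89.1 %

n(H2SO4) added = 0.0402 × 0.464 = 0.0187 mol
n(NaOH) used in back-titration = 0.0360 × 0.142 = 5.11 × 10^-3 mol
From the 1:2 ratio, n(H2SO4) left over = 1/2 × 5.11 × 10^-3 = 2.56 × 10^-3 mol
n(H2SO4) consumed by analyte = 0.0187 − 2.56 × 10^-3 = 0.0161 mol
n(ZnO) = 0.0161 mol (1:1 ratio)
mass of ZnO = 0.0161 × 81.38 = 1.31 g
% ZnO = 1.31 / 1.47 × 100 = 89.1 %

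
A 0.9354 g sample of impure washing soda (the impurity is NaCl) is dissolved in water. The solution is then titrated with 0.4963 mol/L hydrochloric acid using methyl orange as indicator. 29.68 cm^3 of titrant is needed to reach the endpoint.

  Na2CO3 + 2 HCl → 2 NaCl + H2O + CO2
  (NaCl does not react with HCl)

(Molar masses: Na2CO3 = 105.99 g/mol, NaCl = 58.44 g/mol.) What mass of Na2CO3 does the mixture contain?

n(HCl) = 0.02968 × 0.4963 = 0.01473 mol
Let x = n(Na2CO3), y = n(NaCl).
Titrant: 2x = 0.01473;  mass: 105.99x + 58.44y = 0.9354
Solving, x = 7.365 × 10^-3 mol, y = 2.648 × 10^-3 mol
mass of Na2CO3 = 7.365 × 10^-3 × 105.99 = 0.7806 g

0.7806 g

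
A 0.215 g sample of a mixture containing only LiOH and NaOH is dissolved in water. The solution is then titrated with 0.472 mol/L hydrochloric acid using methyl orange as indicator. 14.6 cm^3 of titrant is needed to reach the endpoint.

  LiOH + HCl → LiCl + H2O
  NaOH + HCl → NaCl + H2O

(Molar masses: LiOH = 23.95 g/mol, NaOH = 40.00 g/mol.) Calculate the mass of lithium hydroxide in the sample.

n(HCl) = 0.0146 × 0.472 = 6.89 × 10^-3 mol
Let x = n(LiOH), y = n(NaOH).
Titrant: 1x + 1y = 6.89 × 10^-3;  mass: 23.95x + 40.00y = 0.215
Solving, x = 3.78 × 10^-3 mol, y = 3.11 × 10^-3 mol
mass of LiOH = 3.78 × 10^-3 × 23.95 = 0.0905 g

0.0905 g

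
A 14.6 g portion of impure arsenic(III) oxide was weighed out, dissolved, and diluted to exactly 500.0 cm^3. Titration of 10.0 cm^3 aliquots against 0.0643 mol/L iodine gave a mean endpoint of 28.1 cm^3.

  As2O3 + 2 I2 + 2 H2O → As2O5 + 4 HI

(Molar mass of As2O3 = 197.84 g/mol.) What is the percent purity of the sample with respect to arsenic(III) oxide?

n(I2) per titration = 0.0281 × 0.0643 = 1.81 × 10^-3 mol
From the 1:2 ratio, n(As2O3) in each aliquot = 1/2 × 1.81 × 10^-3 = 9.03 × 10^-4 mol
n(As2O3) in the whole flask = 9.03 × 10^-4 × 500.0/10.0 = 0.0452 mol
mass of As2O3 = 0.0452 × 197.84 = 8.94 g
% As2O3 = 8.94 / 14.6 × 100 = 61.2 %

61.2 %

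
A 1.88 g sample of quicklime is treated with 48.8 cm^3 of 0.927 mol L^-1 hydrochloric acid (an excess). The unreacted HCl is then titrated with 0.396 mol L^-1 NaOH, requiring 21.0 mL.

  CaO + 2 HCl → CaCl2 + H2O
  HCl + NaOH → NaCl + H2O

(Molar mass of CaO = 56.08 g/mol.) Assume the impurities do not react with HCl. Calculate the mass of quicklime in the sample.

n(HCl) added = 0.0488 × 0.927 = 0.0452 mol
n(NaOH) used in back-titration = 0.0210 × 0.396 = 8.32 × 10^-3 mol
n(HCl) left over = 8.32 × 10^-3 mol (1:1 ratio)
n(HCl) consumed by analyte = 0.0452 − 8.32 × 10^-3 = 0.0369 mol
From the 1:2 ratio, n(CaO) = 1/2 × 0.0369 = 0.0185 mol
mass of CaO = 0.0185 × 56.08 = 1.04 g

1.04 g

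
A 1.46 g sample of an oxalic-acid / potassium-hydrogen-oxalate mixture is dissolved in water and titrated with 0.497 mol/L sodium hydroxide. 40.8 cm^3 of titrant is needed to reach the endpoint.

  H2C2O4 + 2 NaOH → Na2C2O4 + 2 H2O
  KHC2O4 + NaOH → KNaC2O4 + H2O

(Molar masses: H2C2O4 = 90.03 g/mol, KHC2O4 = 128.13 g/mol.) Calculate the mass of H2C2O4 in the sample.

n(NaOH) = 0.0408 × 0.497 = 0.0203 mol
Let x = n(H2C2O4), y = n(KHC2O4).
Titrant: 2x + 1y = 0.0203;  mass: 90.03x + 128.13y = 1.46
Solving, x = 6.85 × 10^-3 mol, y = 6.58 × 10^-3 mol
mass of H2C2O4 = 6.85 × 10^-3 × 90.03 = 0.616 g

0.616 g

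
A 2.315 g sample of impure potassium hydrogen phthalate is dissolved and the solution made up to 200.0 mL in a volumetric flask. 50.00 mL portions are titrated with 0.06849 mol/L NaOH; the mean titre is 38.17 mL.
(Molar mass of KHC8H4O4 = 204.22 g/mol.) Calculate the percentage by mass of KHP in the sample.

92.25 %

KHC8H4O4 + NaOH → KNaC8H4O4 + H2O
n(NaOH) per titration = 0.03817 × 0.06849 = 2.614 × 10^-3 mol
n(KHC8H4O4) in each aliquot = 2.614 × 10^-3 mol (1:1 ratio)
n(KHC8H4O4) in the whole flask = 2.614 × 10^-3 × 200.0/50.00 = 0.01046 mol
mass of KHC8H4O4 = 0.01046 × 204.22 = 2.136 g
% KHC8H4O4 = 2.136 / 2.315 × 100 = 92.25 %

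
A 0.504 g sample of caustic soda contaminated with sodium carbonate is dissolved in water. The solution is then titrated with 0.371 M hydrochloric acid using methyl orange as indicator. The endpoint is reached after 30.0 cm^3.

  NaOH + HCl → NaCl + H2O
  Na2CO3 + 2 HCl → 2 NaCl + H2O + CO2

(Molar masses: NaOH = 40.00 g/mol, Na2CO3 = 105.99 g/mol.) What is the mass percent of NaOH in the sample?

n(HCl) = 0.0300 × 0.371 = 0.0111 mol
Let x = n(NaOH), y = n(Na2CO3).
Titrant: 1x + 2y = 0.0111;  mass: 40.00x + 105.99y = 0.504
Solving, x = 6.61 × 10^-3 mol, y = 2.26 × 10^-3 mol
mass of NaOH = 6.61 × 10^-3 × 40.00 = 0.264 g
% NaOH = 0.264 / 0.504 × 100 = 52.4 %

52.4 %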